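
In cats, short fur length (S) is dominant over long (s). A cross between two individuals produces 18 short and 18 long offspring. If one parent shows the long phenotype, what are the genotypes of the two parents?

Observed offspring: 18 short, 18 long
The observed ratio simplifies to 1:1. One parent shows long, so its genotype must be ss. A 1:1 offspring split requires the other parent to be heterozygous (Ss).
Parent genotypes: ss × Ss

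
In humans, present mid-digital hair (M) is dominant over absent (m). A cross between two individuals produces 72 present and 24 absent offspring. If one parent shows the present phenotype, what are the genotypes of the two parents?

Observed offspring: 72 present, 24 absent
The observed ratio simplifies to 3:1. Absent (mm) offspring appear, so each parent must contribute one m allele. The parent stated to show present carries M, so it is Mm. The other parent is then either Mm or mm: Mm × mm would give a 1:1 split, whereas Mm × Mm gives 3:1 — matching the data. So both parents are heterozygous (Mm × Mm).
Parent genotypes: Mm × Mm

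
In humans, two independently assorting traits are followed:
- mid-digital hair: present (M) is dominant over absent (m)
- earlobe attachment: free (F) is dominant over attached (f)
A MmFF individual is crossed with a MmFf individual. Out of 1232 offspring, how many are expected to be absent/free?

Dihybrid cross MmFF × MmFf — consider each gene separately:
mid-digital hair: Mm × Mm → 1 MM, 2 Mm, 1 mm → 3 M_ : 1 mm (out of 4)
earlobe attachment: FF × Ff → 2 FF, 2 Ff → 4 F_ (out of 4)
Combine (counts out of 4 × 4 = 16): present/free (M_F_) = 3×4 = 12; absent/free (mmF_) = 1×4 = 4
Phenotype counts (out of 16): 12 present/free, 4 absent/free
absent/free: 4 out of 16 → fraction 1/4
Expected count = 1/4 × 1232 = 308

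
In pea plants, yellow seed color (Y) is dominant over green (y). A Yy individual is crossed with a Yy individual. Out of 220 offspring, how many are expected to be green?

Punnett square for Yy × Yy:
Offspring genotypes: 1 YY, 2 Yy, 1 yy
yellow: 3, green: 1
green: 1 out of 4 → fraction 1/4
Expected count = 1/4 × 220 = 55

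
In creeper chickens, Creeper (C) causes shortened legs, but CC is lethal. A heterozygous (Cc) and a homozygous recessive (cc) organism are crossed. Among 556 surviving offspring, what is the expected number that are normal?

Cross: Cc × cc
Punnett square offspring (before lethality): 2 Cc, 2 cc
No CC offspring are produced in this cross.
normal: 2 out of 4 → fraction 1/2
Expected count = 1/2 × 556 = 278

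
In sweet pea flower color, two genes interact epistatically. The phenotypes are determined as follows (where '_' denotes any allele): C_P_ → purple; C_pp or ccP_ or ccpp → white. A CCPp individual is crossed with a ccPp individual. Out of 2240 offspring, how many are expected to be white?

Cross: CCPp × ccPp — consider each gene separately:
C gene: CC × cc → 4 Cc → 4 C_ (out of 4)
P gene: Pp × Pp → 1 PP, 2 Pp, 1 pp → 3 P_ : 1 pp (out of 4)
Genotype classes (out of 4 × 4 = 16): C_P_ = 4×3 = 12; C_pp = 4×1 = 4
Apply the phenotype rules: C_P_ (12) → purple; C_pp (4) → white
Phenotype counts (out of 16): 12 purple, 4 white
white: 4 out of 16 → fraction 1/4
Expected count = 1/4 × 2240 = 560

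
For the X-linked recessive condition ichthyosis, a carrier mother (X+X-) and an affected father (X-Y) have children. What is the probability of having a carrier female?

Cross: X+X- × X-Y
Offspring: 1 X+X-, 1 X+Y, 1 X-X-, 1 X-Y
Probability of a carrier female: 1/4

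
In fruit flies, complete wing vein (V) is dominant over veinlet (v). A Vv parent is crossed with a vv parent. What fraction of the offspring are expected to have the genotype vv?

Punnett square for Vv × vv:
Offspring genotypes: 2 Vv, 2 vv
Total offspring: 4
Count with target: 2
Probability: 2/4 = 1/2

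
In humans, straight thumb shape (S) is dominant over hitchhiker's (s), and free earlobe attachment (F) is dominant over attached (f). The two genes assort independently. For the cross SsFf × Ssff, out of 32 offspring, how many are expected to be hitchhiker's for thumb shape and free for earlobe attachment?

Dihybrid cross SsFf × Ssff — consider each gene separately:
thumb shape: Ss × Ss → 1 SS, 2 Ss, 1 ss → 3 S_ : 1 ss (out of 4)
earlobe attachment: Ff × ff → 2 Ff, 2 ff → 2 F_ : 2 ff (out of 4)
Looking for: hitchhiker's (ss) and free (F_)
P(hitchhiker's) = 1/4, P(free) = 2/4
P(both) = 1/4 × 2/4 = 2/16 = 1/8
Expected count = 1/8 × 32 = 4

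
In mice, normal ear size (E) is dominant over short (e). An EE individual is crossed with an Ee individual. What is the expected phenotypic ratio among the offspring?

Punnett square for EE × Ee:
Offspring genotypes: 2 EE, 2 Ee
normal: 4, short: 0
Ratio: all normal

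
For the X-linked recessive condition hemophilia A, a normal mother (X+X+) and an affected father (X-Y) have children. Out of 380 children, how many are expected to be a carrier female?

Cross: X+X+ × X-Y
Offspring: 2 X+X-, 2 X+Y
Probability of a carrier female: 2/4 = 1/2
Expected count = 1/2 × 380 = 190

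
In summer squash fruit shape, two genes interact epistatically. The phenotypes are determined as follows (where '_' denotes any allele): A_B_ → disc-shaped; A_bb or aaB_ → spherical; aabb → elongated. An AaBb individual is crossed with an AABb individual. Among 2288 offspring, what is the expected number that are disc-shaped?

Cross: AaBb × AABb — consider each gene separately:
A gene: Aa × AA → 2 AA, 2 Aa → 4 A_ (out of 4)
B gene: Bb × Bb → 1 BB, 2 Bb, 1 bb → 3 B_ : 1 bb (out of 4)
Genotype classes (out of 4 × 4 = 16): A_B_ = 4×3 = 12; A_bb = 4×1 = 4
Apply the phenotype rules: A_B_ (12) → disc-shaped; A_bb (4) → spherical
Phenotype counts (out of 16): 12 disc-shaped, 4 spherical
disc-shaped: 12 out of 16 → fraction 3/4
Expected count = 3/4 × 2288 = 1716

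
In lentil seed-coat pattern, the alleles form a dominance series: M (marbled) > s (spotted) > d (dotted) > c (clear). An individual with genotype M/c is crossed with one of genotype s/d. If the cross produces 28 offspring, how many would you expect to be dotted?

Cross: M/c × s/d
Allele dominance: M > s > d > c
Offspring genotypes: 1 M/s, 1 M/d, 1 s/c, 1 d/c
Phenotype counts: 2 marbled, 1 spotted, 1 dotted
dotted: 1 out of 4 → fraction 1/4
Expected count = 1/4 × 28 = 7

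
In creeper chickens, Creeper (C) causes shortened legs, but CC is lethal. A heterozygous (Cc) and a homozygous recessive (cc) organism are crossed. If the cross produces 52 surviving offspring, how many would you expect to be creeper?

Cross: Cc × cc
Punnett square offspring (before lethality): 2 Cc, 2 cc
No CC offspring are produced in this cross.
creeper: 2 out of 4 → fraction 1/2
Expected count = 1/2 × 52 = 26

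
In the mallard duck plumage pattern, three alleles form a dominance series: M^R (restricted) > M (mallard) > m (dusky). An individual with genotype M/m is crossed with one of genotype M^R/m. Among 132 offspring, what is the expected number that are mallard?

Cross: M/m × M^R/m
Allele dominance: M^R > M > m
Offspring genotypes: 1 M^R/M, 1 M/m, 1 M^R/m, 1 m/m
Phenotype counts: 2 restricted, 1 mallard, 1 dusky
mallard: 1 out of 4 → fraction 1/4
Expected count = 1/4 × 132 = 33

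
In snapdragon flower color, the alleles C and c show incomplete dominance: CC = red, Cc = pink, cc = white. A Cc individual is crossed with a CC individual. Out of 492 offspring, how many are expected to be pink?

Punnett square for Cc × CC:
Offspring genotypes: 2 CC, 2 Cc
Phenotype counts: 2 red, 2 pink
pink: 2 out of 4 → fraction 1/2
Expected count = 1/2 × 492 = 246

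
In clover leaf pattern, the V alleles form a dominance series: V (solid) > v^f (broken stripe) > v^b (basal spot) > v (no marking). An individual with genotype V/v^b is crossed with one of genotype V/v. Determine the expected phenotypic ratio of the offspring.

Cross: V/v^b × V/v
Allele dominance: V > v^f > v^b > v
Offspring genotypes: 1 V/V, 1 V/v, 1 V/v^b, 1 v^b/v
Phenotype counts: 3 solid, 1 basal spot
Ratio: 3 solid : 1 basal spot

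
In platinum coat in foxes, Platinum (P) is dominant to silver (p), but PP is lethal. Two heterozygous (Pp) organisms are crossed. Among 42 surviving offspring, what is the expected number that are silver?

Cross: Pp × Pp
Punnett square offspring (before lethality): 1 PP, 2 Pp, 1 pp
The PP genotype is lethal (embryos die); surviving offspring: 2 Pp, 1 pp
silver: 1 out of 3 → fraction 1/3
Expected count = 1/3 × 42 = 14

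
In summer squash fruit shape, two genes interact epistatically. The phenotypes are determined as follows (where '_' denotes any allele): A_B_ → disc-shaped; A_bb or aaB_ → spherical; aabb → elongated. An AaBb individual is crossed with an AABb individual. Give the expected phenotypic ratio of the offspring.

Cross: AaBb × AABb — consider each gene separately:
A gene: Aa × AA → 2 AA, 2 Aa → 4 A_ (out of 4)
B gene: Bb × Bb → 1 BB, 2 Bb, 1 bb → 3 B_ : 1 bb (out of 4)
Genotype classes (out of 4 × 4 = 16): A_B_ = 4×3 = 12; A_bb = 4×1 = 4
Apply the phenotype rules: A_B_ (12) → disc-shaped; A_bb (4) → spherical
Phenotype counts (out of 16): 12 disc-shaped, 4 spherical
Ratio: 3 disc-shaped : 1 spherical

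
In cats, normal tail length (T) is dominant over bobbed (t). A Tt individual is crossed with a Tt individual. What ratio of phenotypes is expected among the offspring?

Punnett square for Tt × Tt:
Offspring genotypes: 1 TT, 2 Tt, 1 tt
normal: 3, bobbed: 1
Ratio: 3:1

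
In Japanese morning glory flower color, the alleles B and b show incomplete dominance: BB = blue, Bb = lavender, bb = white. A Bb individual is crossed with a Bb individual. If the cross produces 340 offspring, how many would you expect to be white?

Punnett square for Bb × Bb:
Offspring genotypes: 1 BB, 2 Bb, 1 bb
Phenotype counts: 1 blue, 2 lavender, 1 white
white: 1 out of 4 → fraction 1/4
Expected count = 1/4 × 340 = 85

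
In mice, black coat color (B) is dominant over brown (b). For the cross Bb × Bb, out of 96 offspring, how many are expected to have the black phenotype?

Punnett square for Bb × Bb:
Offspring genotypes: 1 BB, 2 Bb, 1 bb
Total offspring: 4
Count with target: 3
Probability: 3/4
Expected count = 3/4 × 96 = 72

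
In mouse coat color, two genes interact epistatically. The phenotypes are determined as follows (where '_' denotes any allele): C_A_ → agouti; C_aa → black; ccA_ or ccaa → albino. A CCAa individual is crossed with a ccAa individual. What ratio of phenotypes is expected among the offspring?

Cross: CCAa × ccAa — consider each gene separately:
C gene: CC × cc → 4 Cc → 4 C_ (out of 4)
A gene: Aa × Aa → 1 AA, 2 Aa, 1 aa → 3 A_ : 1 aa (out of 4)
Genotype classes (out of 4 × 4 = 16): C_A_ = 4×3 = 12; C_aa = 4×1 = 4
Apply the phenotype rules: C_A_ (12) → agouti; C_aa (4) → black
Phenotype counts (out of 16): 12 agouti, 4 black
Ratio: 3 agouti : 1 black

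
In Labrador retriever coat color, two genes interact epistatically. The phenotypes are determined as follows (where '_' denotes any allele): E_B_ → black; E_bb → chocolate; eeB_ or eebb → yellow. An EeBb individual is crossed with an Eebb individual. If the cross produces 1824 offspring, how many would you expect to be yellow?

Cross: EeBb × Eebb — consider each gene separately:
E gene: Ee × Ee → 1 EE, 2 Ee, 1 ee → 3 E_ : 1 ee (out of 4)
B gene: Bb × bb → 2 Bb, 2 bb → 2 B_ : 2 bb (out of 4)
Genotype classes (out of 4 × 4 = 16): E_B_ = 3×2 = 6; E_bb = 3×2 = 6; eeB_ = 1×2 = 2; eebb = 1×2 = 2
Apply the phenotype rules: E_B_ (6) → black; E_bb (6) → chocolate; eeB_ (2) + eebb (2) → yellow
Phenotype counts (out of 16): 6 black, 6 chocolate, 4 yellow
yellow: 4 out of 16 → fraction 1/4
Expected count = 1/4 × 1824 = 456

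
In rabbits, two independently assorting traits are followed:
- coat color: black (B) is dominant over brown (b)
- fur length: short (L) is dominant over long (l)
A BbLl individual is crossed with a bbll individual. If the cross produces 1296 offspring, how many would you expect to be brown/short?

Dihybrid cross BbLl × bbll — consider each gene separately:
coat color: Bb × bb → 2 Bb, 2 bb → 2 B_ : 2 bb (out of 4)
fur length: Ll × ll → 2 Ll, 2 ll → 2 L_ : 2 ll (out of 4)
Combine (counts out of 4 × 4 = 16): black/short (B_L_) = 2×2 = 4; black/long (B_ll) = 2×2 = 4; brown/short (bbL_) = 2×2 = 4; brown/long (bbll) = 2×2 = 4
Phenotype counts (out of 16): 4 black/short, 4 black/long, 4 brown/short, 4 brown/long
brown/short: 4 out of 16 → fraction 1/4
Expected count = 1/4 × 1296 = 324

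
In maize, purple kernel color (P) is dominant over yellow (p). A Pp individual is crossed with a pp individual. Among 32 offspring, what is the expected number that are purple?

Punnett square for Pp × pp:
Offspring genotypes: 2 Pp, 2 pp
purple: 2, yellow: 2
purple: 2 out of 4 → fraction 1/2
Expected count = 1/2 × 32 = 16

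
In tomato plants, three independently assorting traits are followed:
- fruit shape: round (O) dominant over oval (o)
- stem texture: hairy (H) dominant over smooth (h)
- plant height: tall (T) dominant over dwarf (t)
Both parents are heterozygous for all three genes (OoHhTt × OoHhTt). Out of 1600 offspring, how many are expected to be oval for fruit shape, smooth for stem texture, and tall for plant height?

Trihybrid cross: OoHhTt × OoHhTt
Each trait segregates independently with a 3:1 phenotypic ratio, so each gene contributes 3/4 (dominant) or 1/4 (recessive).
Target: oval (fruit shape), smooth (stem texture), tall (plant height)
Probability = product of independent per-trait probabilities
= 1/4 × 1/4 × 3/4 = 3/64
Expected count = 3/64 × 1600 = 75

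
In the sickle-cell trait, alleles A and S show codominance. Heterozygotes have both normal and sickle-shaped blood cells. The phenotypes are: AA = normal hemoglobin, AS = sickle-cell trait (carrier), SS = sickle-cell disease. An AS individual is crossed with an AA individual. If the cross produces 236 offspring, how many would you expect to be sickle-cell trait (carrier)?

Punnett square for AS × AA:
Offspring genotypes: 2 AA, 2 AS
Phenotype counts: 2 normal hemoglobin, 2 sickle-cell trait (carrier)
sickle-cell trait (carrier): 2 out of 4 → fraction 1/2
Expected count = 1/2 × 236 = 118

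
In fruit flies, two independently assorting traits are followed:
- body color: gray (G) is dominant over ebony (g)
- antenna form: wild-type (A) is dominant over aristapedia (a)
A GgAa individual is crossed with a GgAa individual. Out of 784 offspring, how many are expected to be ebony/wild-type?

Dihybrid cross GgAa × GgAa — consider each gene separately:
body color: Gg × Gg → 1 GG, 2 Gg, 1 gg → 3 G_ : 1 gg (out of 4)
antenna form: Aa × Aa → 1 AA, 2 Aa, 1 aa → 3 A_ : 1 aa (out of 4)
Combine (counts out of 4 × 4 = 16): gray/wild-type (G_A_) = 3×3 = 9; gray/aristapedia (G_aa) = 3×1 = 3; ebony/wild-type (ggA_) = 1×3 = 3; ebony/aristapedia (ggaa) = 1×1 = 1
Phenotype counts (out of 16): 9 gray/wild-type, 3 gray/aristapedia, 3 ebony/wild-type, 1 ebony/aristapedia
ebony/wild-type: 3 out of 16 → fraction 3/16
Expected count = 3/16 × 784 = 147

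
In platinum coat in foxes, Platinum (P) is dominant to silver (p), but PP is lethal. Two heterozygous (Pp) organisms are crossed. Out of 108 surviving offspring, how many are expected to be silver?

Cross: Pp × Pp
Punnett square offspring (before lethality): 1 PP, 2 Pp, 1 pp
The PP genotype is lethal (embryos die); surviving offspring: 2 Pp, 1 pp
silver: 1 out of 3 → fraction 1/3
Expected count = 1/3 × 108 = 36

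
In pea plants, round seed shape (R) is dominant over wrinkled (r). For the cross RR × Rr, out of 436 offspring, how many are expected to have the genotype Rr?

Punnett square for RR × Rr:
Offspring genotypes: 2 RR, 2 Rr
Total offspring: 4
Count with target: 2
Probability: 2/4 = 1/2
Expected count = 1/2 × 436 = 218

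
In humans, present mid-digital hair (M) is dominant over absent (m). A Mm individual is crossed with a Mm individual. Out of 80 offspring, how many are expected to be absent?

Punnett square for Mm × Mm:
Offspring genotypes: 1 MM, 2 Mm, 1 mm
present: 3, absent: 1
absent: 1 out of 4 → fraction 1/4
Expected count = 1/4 × 80 = 20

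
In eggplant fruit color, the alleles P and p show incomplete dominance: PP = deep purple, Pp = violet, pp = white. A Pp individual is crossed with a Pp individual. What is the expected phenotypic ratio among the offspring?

Punnett square for Pp × Pp:
Offspring genotypes: 1 PP, 2 Pp, 1 pp
Phenotype counts: 1 deep purple, 2 violet, 1 white
Ratio: 1 deep purple : 2 violet : 1 white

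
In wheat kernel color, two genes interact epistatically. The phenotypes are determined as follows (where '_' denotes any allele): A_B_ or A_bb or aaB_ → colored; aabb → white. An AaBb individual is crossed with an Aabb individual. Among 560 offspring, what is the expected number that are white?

Cross: AaBb × Aabb — consider each gene separately:
A gene: Aa × Aa → 1 AA, 2 Aa, 1 aa → 3 A_ : 1 aa (out of 4)
B gene: Bb × bb → 2 Bb, 2 bb → 2 B_ : 2 bb (out of 4)
Genotype classes (out of 4 × 4 = 16): A_B_ = 3×2 = 6; A_bb = 3×2 = 6; aaB_ = 1×2 = 2; aabb = 1×2 = 2
Apply the phenotype rules: A_B_ (6) + A_bb (6) + aaB_ (2) → colored; aabb (2) → white
Phenotype counts (out of 16): 14 colored, 2 white
white: 2 out of 16 → fraction 1/8
Expected count = 1/8 × 560 = 70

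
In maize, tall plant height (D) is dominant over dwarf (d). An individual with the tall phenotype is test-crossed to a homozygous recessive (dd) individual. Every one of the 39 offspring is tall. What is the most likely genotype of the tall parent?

Test cross: ? × dd
All offspring are tall.
If the unknown parent were heterozygous (Dd), about half of 39 offspring would be dwarf; none are. The unknown parent is most likely homozygous dominant (DD).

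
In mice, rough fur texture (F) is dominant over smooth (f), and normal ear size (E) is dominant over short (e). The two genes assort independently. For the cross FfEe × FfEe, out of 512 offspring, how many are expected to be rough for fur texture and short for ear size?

Dihybrid cross FfEe × FfEe — consider each gene separately:
fur texture: Ff × Ff → 1 FF, 2 Ff, 1 ff → 3 F_ : 1 ff (out of 4)
ear size: Ee × Ee → 1 EE, 2 Ee, 1 ee → 3 E_ : 1 ee (out of 4)
Looking for: rough (F_) and short (ee)
P(rough) = 3/4, P(short) = 1/4
P(both) = 3/4 × 1/4 = 3/16
Expected count = 3/16 × 512 = 96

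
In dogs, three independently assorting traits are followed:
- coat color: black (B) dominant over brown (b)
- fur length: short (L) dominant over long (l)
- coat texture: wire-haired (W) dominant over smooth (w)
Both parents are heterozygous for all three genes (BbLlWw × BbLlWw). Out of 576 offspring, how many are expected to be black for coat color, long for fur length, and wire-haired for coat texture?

Trihybrid cross: BbLlWw × BbLlWw
Each trait segregates independently with a 3:1 phenotypic ratio, so each gene contributes 3/4 (dominant) or 1/4 (recessive).
Target: black (coat color), long (fur length), wire-haired (coat texture)
Probability = product of independent per-trait probabilities
= 3/4 × 1/4 × 3/4 = 9/64
Expected count = 9/64 × 576 = 81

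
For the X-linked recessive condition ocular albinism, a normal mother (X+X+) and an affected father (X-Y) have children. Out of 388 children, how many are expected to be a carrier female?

Cross: X+X+ × X-Y
Offspring: 2 X+X-, 2 X+Y
Probability of a carrier female: 2/4 = 1/2
Expected count = 1/2 × 388 = 194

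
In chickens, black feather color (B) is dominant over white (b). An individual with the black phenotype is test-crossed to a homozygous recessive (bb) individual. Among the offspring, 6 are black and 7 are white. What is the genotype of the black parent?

Test cross: ? × bb
Offspring: 6 black, 7 white — approximately 1:1.
A 1:1 ratio in a test cross indicates the unknown parent is heterozygous (Bb).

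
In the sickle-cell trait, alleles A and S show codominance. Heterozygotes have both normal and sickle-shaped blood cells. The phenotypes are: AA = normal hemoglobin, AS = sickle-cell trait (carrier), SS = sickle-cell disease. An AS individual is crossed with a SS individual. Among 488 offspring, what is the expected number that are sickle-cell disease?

Punnett square for AS × SS:
Offspring genotypes: 2 AS, 2 SS
Phenotype counts: 2 sickle-cell trait (carrier), 2 sickle-cell disease
sickle-cell disease: 2 out of 4 → fraction 1/2
Expected count = 1/2 × 488 = 244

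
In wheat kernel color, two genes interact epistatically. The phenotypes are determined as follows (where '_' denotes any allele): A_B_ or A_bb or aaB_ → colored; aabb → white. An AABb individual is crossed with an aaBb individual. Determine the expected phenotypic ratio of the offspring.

Cross: AABb × aaBb — consider each gene separately:
A gene: AA × aa → 4 Aa → 4 A_ (out of 4)
B gene: Bb × Bb → 1 BB, 2 Bb, 1 bb → 3 B_ : 1 bb (out of 4)
Genotype classes (out of 4 × 4 = 16): A_B_ = 4×3 = 12; A_bb = 4×1 = 4
Apply the phenotype rules: A_B_ (12) + A_bb (4) → colored
Phenotype counts (out of 16): 16 colored
Ratio: all colored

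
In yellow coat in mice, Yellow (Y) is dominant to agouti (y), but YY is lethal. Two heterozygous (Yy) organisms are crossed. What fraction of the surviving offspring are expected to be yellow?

Cross: Yy × Yy
Punnett square offspring (before lethality): 1 YY, 2 Yy, 1 yy
The YY genotype is lethal (embryos die); surviving offspring: 2 Yy, 1 yy
yellow: 2 out of 3
Probability: 2/3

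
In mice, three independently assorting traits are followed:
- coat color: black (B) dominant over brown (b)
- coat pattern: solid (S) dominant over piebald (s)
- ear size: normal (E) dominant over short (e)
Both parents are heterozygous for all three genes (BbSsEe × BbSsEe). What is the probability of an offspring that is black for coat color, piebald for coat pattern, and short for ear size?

Trihybrid cross: BbSsEe × BbSsEe
Each trait segregates independently with a 3:1 phenotypic ratio, so each gene contributes 3/4 (dominant) or 1/4 (recessive).
Target: black (coat color), piebald (coat pattern), short (ear size)
Probability = product of independent per-trait probabilities
= 3/4 × 1/4 × 1/4 = 3/64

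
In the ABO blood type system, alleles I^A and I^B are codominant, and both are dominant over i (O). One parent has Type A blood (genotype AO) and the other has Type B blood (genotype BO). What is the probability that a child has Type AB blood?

Cross: AO × BO
Possible offspring genotypes: 1 AB, 1 AO, 1 BO, 1 OO
Blood type counts: 1 Type AB, 1 Type A, 1 Type B, 1 Type O
Probability of Type AB: 1/4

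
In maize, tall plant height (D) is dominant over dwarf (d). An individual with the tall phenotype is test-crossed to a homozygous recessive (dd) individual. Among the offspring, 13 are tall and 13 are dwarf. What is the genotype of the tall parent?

Test cross: ? × dd
Offspring: 13 tall, 13 dwarf — approximately 1:1.
A 1:1 ratio in a test cross indicates the unknown parent is heterozygous (Dd).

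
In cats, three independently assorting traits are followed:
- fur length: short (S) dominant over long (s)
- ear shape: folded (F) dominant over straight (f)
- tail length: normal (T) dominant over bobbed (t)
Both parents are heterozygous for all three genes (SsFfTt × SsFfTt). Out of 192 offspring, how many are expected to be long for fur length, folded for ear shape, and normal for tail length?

Trihybrid cross: SsFfTt × SsFfTt
Each trait segregates independently with a 3:1 phenotypic ratio, so each gene contributes 3/4 (dominant) or 1/4 (recessive).
Target: long (fur length), folded (ear shape), normal (tail length)
Probability = product of independent per-trait probabilities
= 1/4 × 3/4 × 3/4 = 9/64
Expected count = 9/64 × 192 = 27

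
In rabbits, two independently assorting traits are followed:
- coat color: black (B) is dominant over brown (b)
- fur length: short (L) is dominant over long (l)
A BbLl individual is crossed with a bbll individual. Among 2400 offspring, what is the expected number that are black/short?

Dihybrid cross BbLl × bbll — consider each gene separately:
coat color: Bb × bb → 2 Bb, 2 bb → 2 B_ : 2 bb (out of 4)
fur length: Ll × ll → 2 Ll, 2 ll → 2 L_ : 2 ll (out of 4)
Combine (counts out of 4 × 4 = 16): black/short (B_L_) = 2×2 = 4; black/long (B_ll) = 2×2 = 4; brown/short (bbL_) = 2×2 = 4; brown/long (bbll) = 2×2 = 4
Phenotype counts (out of 16): 4 black/short, 4 black/long, 4 brown/short, 4 brown/long
black/short: 4 out of 16 → fraction 1/4
Expected count = 1/4 × 2400 = 600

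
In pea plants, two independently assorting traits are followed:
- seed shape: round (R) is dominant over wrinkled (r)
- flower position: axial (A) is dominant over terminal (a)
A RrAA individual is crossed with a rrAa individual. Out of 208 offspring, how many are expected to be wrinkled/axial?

Dihybrid cross RrAA × rrAa — consider each gene separately:
seed shape: Rr × rr → 2 Rr, 2 rr → 2 R_ : 2 rr (out of 4)
flower position: AA × Aa → 2 AA, 2 Aa → 4 A_ (out of 4)
Combine (counts out of 4 × 4 = 16): round/axial (R_A_) = 2×4 = 8; wrinkled/axial (rrA_) = 2×4 = 8
Phenotype counts (out of 16): 8 round/axial, 8 wrinkled/axial
wrinkled/axial: 8 out of 16 → fraction 1/2
Expected count = 1/2 × 208 = 104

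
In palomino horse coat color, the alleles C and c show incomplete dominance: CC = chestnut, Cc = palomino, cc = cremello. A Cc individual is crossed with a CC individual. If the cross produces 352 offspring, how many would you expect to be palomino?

Punnett square for Cc × CC:
Offspring genotypes: 2 CC, 2 Cc
Phenotype counts: 2 chestnut, 2 palomino
palomino: 2 out of 4 → fraction 1/2
Expected count = 1/2 × 352 = 176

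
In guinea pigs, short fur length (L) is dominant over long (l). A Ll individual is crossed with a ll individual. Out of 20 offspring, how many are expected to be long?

Punnett square for Ll × ll:
Offspring genotypes: 2 Ll, 2 ll
short: 2, long: 2
long: 2 out of 4 → fraction 1/2
Expected count = 1/2 × 20 = 10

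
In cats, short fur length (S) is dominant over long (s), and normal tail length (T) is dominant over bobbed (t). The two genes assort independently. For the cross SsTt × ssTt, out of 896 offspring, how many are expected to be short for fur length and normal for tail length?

Dihybrid cross SsTt × ssTt — consider each gene separately:
fur length: Ss × ss → 2 Ss, 2 ss → 2 S_ : 2 ss (out of 4)
tail length: Tt × Tt → 1 TT, 2 Tt, 1 tt → 3 T_ : 1 tt (out of 4)
Looking for: short (S_) and normal (T_)
P(short) = 2/4, P(normal) = 3/4
P(both) = 2/4 × 3/4 = 6/16 = 3/8
Expected count = 3/8 × 896 = 336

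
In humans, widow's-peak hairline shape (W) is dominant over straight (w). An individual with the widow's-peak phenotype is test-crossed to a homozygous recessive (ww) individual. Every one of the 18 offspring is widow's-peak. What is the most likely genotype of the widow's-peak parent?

Test cross: ? × ww
All offspring are widow's-peak.
If the unknown parent were heterozygous (Ww), about half of 18 offspring would be straight; none are. The unknown parent is most likely homozygous dominant (WW).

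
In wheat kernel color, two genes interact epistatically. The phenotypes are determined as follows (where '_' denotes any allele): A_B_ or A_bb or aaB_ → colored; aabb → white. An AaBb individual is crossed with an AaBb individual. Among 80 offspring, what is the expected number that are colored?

Cross: AaBb × AaBb — consider each gene separately:
A gene: Aa × Aa → 1 AA, 2 Aa, 1 aa → 3 A_ : 1 aa (out of 4)
B gene: Bb × Bb → 1 BB, 2 Bb, 1 bb → 3 B_ : 1 bb (out of 4)
Genotype classes (out of 4 × 4 = 16): A_B_ = 3×3 = 9; A_bb = 3×1 = 3; aaB_ = 1×3 = 3; aabb = 1×1 = 1
Apply the phenotype rules: A_B_ (9) + A_bb (3) + aaB_ (3) → colored; aabb (1) → white
Phenotype counts (out of 16): 15 colored, 1 white
colored: 15 out of 16 → fraction 15/16
Expected count = 15/16 × 80 = 75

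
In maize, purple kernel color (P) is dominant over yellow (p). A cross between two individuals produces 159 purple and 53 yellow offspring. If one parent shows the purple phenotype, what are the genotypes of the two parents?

Observed offspring: 159 purple, 53 yellow
The observed ratio simplifies to 3:1. Yellow (pp) offspring appear, so each parent must contribute one p allele. The parent stated to show purple carries P, so it is Pp. The other parent is then either Pp or pp: Pp × pp would give a 1:1 split, whereas Pp × Pp gives 3:1 — matching the data. So both parents are heterozygous (Pp × Pp).
Parent genotypes: Pp × Pp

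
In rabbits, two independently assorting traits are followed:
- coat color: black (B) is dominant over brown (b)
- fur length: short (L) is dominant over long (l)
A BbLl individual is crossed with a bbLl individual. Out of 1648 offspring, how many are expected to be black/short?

Dihybrid cross BbLl × bbLl — consider each gene separately:
coat color: Bb × bb → 2 Bb, 2 bb → 2 B_ : 2 bb (out of 4)
fur length: Ll × Ll → 1 LL, 2 Ll, 1 ll → 3 L_ : 1 ll (out of 4)
Combine (counts out of 4 × 4 = 16): black/short (B_L_) = 2×3 = 6; black/long (B_ll) = 2×1 = 2; brown/short (bbL_) = 2×3 = 6; brown/long (bbll) = 2×1 = 2
Phenotype counts (out of 16): 6 black/short, 2 black/long, 6 brown/short, 2 brown/long
black/short: 6 out of 16 → fraction 3/8
Expected count = 3/8 × 1648 = 618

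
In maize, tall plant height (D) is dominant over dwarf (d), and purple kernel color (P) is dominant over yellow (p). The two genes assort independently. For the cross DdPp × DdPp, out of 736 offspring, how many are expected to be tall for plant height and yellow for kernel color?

Dihybrid cross DdPp × DdPp — consider each gene separately:
plant height: Dd × Dd → 1 DD, 2 Dd, 1 dd → 3 D_ : 1 dd (out of 4)
kernel color: Pp × Pp → 1 PP, 2 Pp, 1 pp → 3 P_ : 1 pp (out of 4)
Looking for: tall (D_) and yellow (pp)
P(tall) = 3/4, P(yellow) = 1/4
P(both) = 3/4 × 1/4 = 3/16
Expected count = 3/16 × 736 = 138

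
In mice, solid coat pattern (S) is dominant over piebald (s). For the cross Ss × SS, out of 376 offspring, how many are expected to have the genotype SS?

Punnett square for Ss × SS:
Offspring genotypes: 2 SS, 2 Ss
Total offspring: 4
Count with target: 2
Probability: 2/4 = 1/2
Expected count = 1/2 × 376 = 188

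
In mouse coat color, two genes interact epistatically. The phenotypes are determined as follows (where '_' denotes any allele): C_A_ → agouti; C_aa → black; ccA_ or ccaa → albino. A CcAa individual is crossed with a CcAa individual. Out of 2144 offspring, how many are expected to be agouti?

Cross: CcAa × CcAa — consider each gene separately:
C gene: Cc × Cc → 1 CC, 2 Cc, 1 cc → 3 C_ : 1 cc (out of 4)
A gene: Aa × Aa → 1 AA, 2 Aa, 1 aa → 3 A_ : 1 aa (out of 4)
Genotype classes (out of 4 × 4 = 16): C_A_ = 3×3 = 9; C_aa = 3×1 = 3; ccA_ = 1×3 = 3; ccaa = 1×1 = 1
Apply the phenotype rules: C_A_ (9) → agouti; C_aa (3) → black; ccA_ (3) + ccaa (1) → albino
Phenotype counts (out of 16): 9 agouti, 3 black, 4 albino
agouti: 9 out of 16 → fraction 9/16
Expected count = 9/16 × 2144 = 1206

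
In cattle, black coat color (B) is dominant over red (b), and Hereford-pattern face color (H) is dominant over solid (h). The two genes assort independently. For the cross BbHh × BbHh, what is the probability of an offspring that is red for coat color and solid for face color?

Dihybrid cross BbHh × BbHh — consider each gene separately:
coat color: Bb × Bb → 1 BB, 2 Bb, 1 bb → 3 B_ : 1 bb (out of 4)
face color: Hh × Hh → 1 HH, 2 Hh, 1 hh → 3 H_ : 1 hh (out of 4)
Looking for: red (bb) and solid (hh)
P(red) = 1/4, P(solid) = 1/4
P(both) = 1/4 × 1/4 = 1/16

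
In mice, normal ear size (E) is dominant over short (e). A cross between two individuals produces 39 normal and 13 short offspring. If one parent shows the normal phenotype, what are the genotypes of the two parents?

Observed offspring: 39 normal, 13 short
The observed ratio simplifies to 3:1. Short (ee) offspring appear, so each parent must contribute one e allele. The parent stated to show normal carries E, so it is Ee. The other parent is then either Ee or ee: Ee × ee would give a 1:1 split, whereas Ee × Ee gives 3:1 — matching the data. So both parents are heterozygous (Ee × Ee).
Parent genotypes: Ee × Ee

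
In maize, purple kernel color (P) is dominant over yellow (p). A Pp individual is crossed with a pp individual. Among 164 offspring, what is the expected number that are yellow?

Punnett square for Pp × pp:
Offspring genotypes: 2 Pp, 2 pp
purple: 2, yellow: 2
yellow: 2 out of 4 → fraction 1/2
Expected count = 1/2 × 164 = 82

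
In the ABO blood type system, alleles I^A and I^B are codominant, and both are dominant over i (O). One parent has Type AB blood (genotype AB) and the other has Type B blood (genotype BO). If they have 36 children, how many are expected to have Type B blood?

Cross: AB × BO
Possible offspring genotypes: 1 AB, 1 AO, 1 BB, 1 BO
Blood type counts: 1 Type AB, 1 Type A, 2 Type B
Probability of Type B: 2/4 = 1/2
Expected count = 1/2 × 36 = 18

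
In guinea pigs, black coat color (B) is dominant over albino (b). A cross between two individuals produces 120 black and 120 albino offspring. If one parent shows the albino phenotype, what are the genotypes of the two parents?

Observed offspring: 120 black, 120 albino
The observed ratio simplifies to 1:1. One parent shows albino, so its genotype must be bb. A 1:1 offspring split requires the other parent to be heterozygous (Bb).
Parent genotypes: bb × Bb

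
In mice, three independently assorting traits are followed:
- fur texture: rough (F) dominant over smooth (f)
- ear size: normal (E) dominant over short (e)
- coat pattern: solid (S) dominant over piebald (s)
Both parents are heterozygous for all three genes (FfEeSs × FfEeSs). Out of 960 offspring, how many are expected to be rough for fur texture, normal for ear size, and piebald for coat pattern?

Trihybrid cross: FfEeSs × FfEeSs
Each trait segregates independently with a 3:1 phenotypic ratio, so each gene contributes 3/4 (dominant) or 1/4 (recessive).
Target: rough (fur texture), normal (ear size), piebald (coat pattern)
Probability = product of independent per-trait probabilities
= 3/4 × 3/4 × 1/4 = 9/64
Expected count = 9/64 × 960 = 135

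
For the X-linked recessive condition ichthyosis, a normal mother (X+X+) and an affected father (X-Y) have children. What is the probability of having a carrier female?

Cross: X+X+ × X-Y
Offspring: 2 X+X-, 2 X+Y
Probability of a carrier female: 2/4 = 1/2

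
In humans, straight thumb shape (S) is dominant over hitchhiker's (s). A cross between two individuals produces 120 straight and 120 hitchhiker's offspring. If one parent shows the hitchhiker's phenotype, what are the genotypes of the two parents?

Observed offspring: 120 straight, 120 hitchhiker's
The observed ratio simplifies to 1:1. One parent shows hitchhiker's, so its genotype must be ss. A 1:1 offspring split requires the other parent to be heterozygous (Ss).
Parent genotypes: ss × Ss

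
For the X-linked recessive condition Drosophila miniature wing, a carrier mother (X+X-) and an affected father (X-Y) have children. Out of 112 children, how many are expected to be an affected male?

Cross: X+X- × X-Y
Offspring: 1 X+X-, 1 X+Y, 1 X-X-, 1 X-Y
Probability of an affected male: 1/4
Expected count = 1/4 × 112 = 28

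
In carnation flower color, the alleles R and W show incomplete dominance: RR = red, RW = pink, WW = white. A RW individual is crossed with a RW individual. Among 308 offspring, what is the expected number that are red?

Punnett square for RW × RW:
Offspring genotypes: 1 RR, 2 RW, 1 WW
Phenotype counts: 1 red, 2 pink, 1 white
red: 1 out of 4 → fraction 1/4
Expected count = 1/4 × 308 = 77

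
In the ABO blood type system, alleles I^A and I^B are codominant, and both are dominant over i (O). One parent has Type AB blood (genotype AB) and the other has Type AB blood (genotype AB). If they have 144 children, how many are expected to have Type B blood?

Cross: AB × AB
Possible offspring genotypes: 1 AA, 2 AB, 1 BB
Blood type counts: 1 Type A, 2 Type AB, 1 Type B
Probability of Type B: 1/4
Expected count = 1/4 × 144 = 36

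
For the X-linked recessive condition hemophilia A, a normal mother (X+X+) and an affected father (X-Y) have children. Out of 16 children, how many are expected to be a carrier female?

Cross: X+X+ × X-Y
Offspring: 2 X+X-, 2 X+Y
Probability of a carrier female: 2/4 = 1/2
Expected count = 1/2 × 16 = 8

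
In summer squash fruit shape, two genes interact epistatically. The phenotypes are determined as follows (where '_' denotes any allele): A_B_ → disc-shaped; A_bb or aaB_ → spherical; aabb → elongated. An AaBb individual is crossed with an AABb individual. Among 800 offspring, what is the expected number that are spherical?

Cross: AaBb × AABb — consider each gene separately:
A gene: Aa × AA → 2 AA, 2 Aa → 4 A_ (out of 4)
B gene: Bb × Bb → 1 BB, 2 Bb, 1 bb → 3 B_ : 1 bb (out of 4)
Genotype classes (out of 4 × 4 = 16): A_B_ = 4×3 = 12; A_bb = 4×1 = 4
Apply the phenotype rules: A_B_ (12) → disc-shaped; A_bb (4) → spherical
Phenotype counts (out of 16): 12 disc-shaped, 4 spherical
spherical: 4 out of 16 → fraction 1/4
Expected count = 1/4 × 800 = 200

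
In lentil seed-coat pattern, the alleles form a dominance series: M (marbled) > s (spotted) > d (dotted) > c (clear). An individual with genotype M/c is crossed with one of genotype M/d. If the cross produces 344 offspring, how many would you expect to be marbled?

Cross: M/c × M/d
Allele dominance: M > s > d > c
Offspring genotypes: 1 M/M, 1 M/d, 1 M/c, 1 d/c
Phenotype counts: 3 marbled, 1 dotted
marbled: 3 out of 4 → fraction 3/4
Expected count = 3/4 × 344 = 258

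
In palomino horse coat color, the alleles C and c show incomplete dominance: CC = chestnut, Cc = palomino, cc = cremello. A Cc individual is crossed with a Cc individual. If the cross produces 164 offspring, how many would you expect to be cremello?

Punnett square for Cc × Cc:
Offspring genotypes: 1 CC, 2 Cc, 1 cc
Phenotype counts: 1 chestnut, 2 palomino, 1 cremello
cremello: 1 out of 4 → fraction 1/4
Expected count = 1/4 × 164 = 41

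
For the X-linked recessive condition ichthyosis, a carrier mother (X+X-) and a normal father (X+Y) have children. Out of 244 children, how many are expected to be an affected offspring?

Cross: X+X- × X+Y
Offspring: 1 X+X+, 1 X+Y, 1 X+X-, 1 X-Y
Probability of an affected offspring: 1/4
Expected count = 1/4 × 244 = 61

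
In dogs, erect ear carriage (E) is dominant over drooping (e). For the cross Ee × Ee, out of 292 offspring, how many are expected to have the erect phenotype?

Punnett square for Ee × Ee:
Offspring genotypes: 1 EE, 2 Ee, 1 ee
Total offspring: 4
Count with target: 3
Probability: 3/4
Expected count = 3/4 × 292 = 219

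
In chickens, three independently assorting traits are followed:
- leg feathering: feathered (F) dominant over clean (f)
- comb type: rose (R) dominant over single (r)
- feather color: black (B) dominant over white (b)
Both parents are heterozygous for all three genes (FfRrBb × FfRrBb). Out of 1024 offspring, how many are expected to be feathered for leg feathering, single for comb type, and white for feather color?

Trihybrid cross: FfRrBb × FfRrBb
Each trait segregates independently with a 3:1 phenotypic ratio, so each gene contributes 3/4 (dominant) or 1/4 (recessive).
Target: feathered (leg feathering), single (comb type), white (feather color)
Probability = product of independent per-trait probabilities
= 3/4 × 1/4 × 1/4 = 3/64
Expected count = 3/64 × 1024 = 48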